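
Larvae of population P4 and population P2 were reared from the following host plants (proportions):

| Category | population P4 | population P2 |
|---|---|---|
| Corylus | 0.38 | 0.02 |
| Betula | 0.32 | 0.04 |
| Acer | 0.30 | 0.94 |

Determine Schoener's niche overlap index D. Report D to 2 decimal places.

0.36

Σ|p₁ᵢ − p₂ᵢ| = 0.36 + 0.28 + 0.64 = 1.28
D = 1 − ½ × 1.28 = 1 − 0.640 = 0.3600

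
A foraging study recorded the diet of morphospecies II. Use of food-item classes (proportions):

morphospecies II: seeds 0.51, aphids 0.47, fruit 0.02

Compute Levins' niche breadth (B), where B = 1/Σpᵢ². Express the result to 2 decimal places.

2.08

Σpᵢ² = 0.51² + 0.47² + 0.02² = 0.2601 + 0.2209 + 0.0004 = 0.4814
B = 1 / 0.4814 = 2.0773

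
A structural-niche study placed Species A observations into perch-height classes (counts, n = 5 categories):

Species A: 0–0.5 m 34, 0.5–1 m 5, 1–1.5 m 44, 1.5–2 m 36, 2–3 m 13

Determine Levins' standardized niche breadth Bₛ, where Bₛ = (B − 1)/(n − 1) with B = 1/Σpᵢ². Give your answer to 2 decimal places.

Proportions for Species A (n=132): 34/132=0.2576, 5/132=0.0379, 44/132=0.3333, 36/132=0.2727, 13/132=0.0985
Σpᵢ² = 0.2576² + 0.0379² + 0.3333² + 0.2727² + 0.0985² = 0.066358 + 0.001436 + 0.111089 + 0.074365 + 0.009702 = 0.262950
B = 1 / 0.262950 = 3.8030
Bₛ = (B − 1)/(n − 1) = (3.8030 − 1)/(5 − 1) = 2.8030/4 = 0.7008

0.70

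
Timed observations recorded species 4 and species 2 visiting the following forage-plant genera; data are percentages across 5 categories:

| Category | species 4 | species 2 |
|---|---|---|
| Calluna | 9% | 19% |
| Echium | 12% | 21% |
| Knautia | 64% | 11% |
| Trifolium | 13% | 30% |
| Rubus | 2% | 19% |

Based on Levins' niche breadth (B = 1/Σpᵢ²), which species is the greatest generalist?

Convert percentages to proportions (divide by 100).
Σp_4ᵢ² = 0.09² + 0.12² + 0.64² + 0.13² + 0.02² = 0.0081 + 0.0144 + 0.4096 + 0.0169 + 0.0004 = 0.4494
B_4 = 1 / 0.4494 = 2.2252
Σp_2ᵢ² = 0.19² + 0.21² + 0.11² + 0.30² + 0.19² = 0.0361 + 0.0441 + 0.0121 + 0.0900 + 0.0361 = 0.2184
B_2 = 1 / 0.2184 = 4.5788
Highest B → broadest niche (most generalist): species 2 (B = 4.58).

species 2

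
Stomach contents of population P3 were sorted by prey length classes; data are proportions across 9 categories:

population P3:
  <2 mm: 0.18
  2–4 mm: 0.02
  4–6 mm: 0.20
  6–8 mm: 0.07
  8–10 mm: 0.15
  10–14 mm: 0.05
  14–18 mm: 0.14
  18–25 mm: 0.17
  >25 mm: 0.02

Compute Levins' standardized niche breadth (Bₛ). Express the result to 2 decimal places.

Σpᵢ² = 0.18² + 0.02² + 0.20² + 0.07² + 0.15² + 0.05² + 0.14² + 0.17² + 0.02² = 0.0324 + 0.0004 + 0.0400 + 0.0049 + 0.0225 + 0.0025 + 0.0196 + 0.0289 + 0.0004 = 0.1516
B = 1 / 0.1516 = 6.5963
Bₛ = (B − 1)/(n − 1) = (6.5963 − 1)/(9 − 1) = 5.5963/8 = 0.6995

0.70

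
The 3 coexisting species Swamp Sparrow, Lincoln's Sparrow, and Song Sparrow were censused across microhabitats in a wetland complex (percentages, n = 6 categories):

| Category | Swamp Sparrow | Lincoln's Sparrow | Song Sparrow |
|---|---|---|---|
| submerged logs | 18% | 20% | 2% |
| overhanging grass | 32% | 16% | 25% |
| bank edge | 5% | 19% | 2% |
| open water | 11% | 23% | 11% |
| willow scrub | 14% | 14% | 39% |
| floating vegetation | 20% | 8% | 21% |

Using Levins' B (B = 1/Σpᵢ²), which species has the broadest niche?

Lincoln's Sparrow

Convert percentages to proportions (divide by 100).
Σp_Swamᵢ² = 0.18² + 0.32² + 0.05² + 0.11² + 0.14² + 0.20² = 0.0324 + 0.1024 + 0.0025 + 0.0121 + 0.0196 + 0.0400 = 0.2090
B_Swam = 1 / 0.2090 = 4.7847
Σp_Lincᵢ² = 0.20² + 0.16² + 0.19² + 0.23² + 0.14² + 0.08² = 0.0400 + 0.0256 + 0.0361 + 0.0529 + 0.0196 + 0.0064 = 0.1806
B_Linc = 1 / 0.1806 = 5.5371
Σp_Songᵢ² = 0.02² + 0.25² + 0.02² + 0.11² + 0.39² + 0.21² = 0.0004 + 0.0625 + 0.0004 + 0.0121 + 0.1521 + 0.0441 = 0.2716
B_Song = 1 / 0.2716 = 3.6819
Highest B → broadest niche (most generalist): Lincoln's Sparrow (B = 5.54).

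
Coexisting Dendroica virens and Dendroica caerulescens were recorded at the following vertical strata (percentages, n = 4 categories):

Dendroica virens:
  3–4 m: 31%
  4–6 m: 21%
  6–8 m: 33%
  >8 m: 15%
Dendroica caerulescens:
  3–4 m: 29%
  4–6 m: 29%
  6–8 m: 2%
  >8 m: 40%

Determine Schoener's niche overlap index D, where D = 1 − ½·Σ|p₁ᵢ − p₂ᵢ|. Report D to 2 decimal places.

0.67

Convert percentages to proportions (divide by 100).
Σ|p₁ᵢ − p₂ᵢ| = 0.02 + 0.08 + 0.31 + 0.25 = 0.66
D = 1 − ½ × 0.66 = 1 − 0.330 = 0.6700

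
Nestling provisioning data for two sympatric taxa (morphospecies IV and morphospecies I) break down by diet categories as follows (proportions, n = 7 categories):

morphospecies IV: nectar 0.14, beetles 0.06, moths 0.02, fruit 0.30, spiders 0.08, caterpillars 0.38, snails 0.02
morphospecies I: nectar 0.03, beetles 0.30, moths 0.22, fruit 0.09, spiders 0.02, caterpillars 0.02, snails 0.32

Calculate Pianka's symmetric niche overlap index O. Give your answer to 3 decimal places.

0.269

Σ p₁ᵢp₂ᵢ = 0.0042 + 0.0180 + 0.0044 + 0.0270 + 0.0016 + 0.0076 + 0.0064 = 0.0692
Σp_1ᵢ² = 0.14² + 0.06² + 0.02² + 0.30² + 0.08² + 0.38² + 0.02² = 0.0196 + 0.0036 + 0.0004 + 0.0900 + 0.0064 + 0.1444 + 0.0004 = 0.2648
Σp_2ᵢ² = 0.03² + 0.30² + 0.22² + 0.09² + 0.02² + 0.02² + 0.32² = 0.0009 + 0.0900 + 0.0484 + 0.0081 + 0.0004 + 0.0004 + 0.1024 = 0.2506
O = 0.0692 / √(0.2648 × 0.2506) = 0.0692 / 0.257602 = 0.26863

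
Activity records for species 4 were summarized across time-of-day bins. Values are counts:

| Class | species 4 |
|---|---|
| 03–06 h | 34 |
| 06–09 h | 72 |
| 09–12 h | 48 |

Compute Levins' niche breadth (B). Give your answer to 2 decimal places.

Proportions for species 4 (n=154): 34/154=0.2208, 72/154=0.4675, 48/154=0.3117
Σpᵢ² = 0.2208² + 0.4675² + 0.3117² = 0.048753 + 0.218556 + 0.097157 = 0.364466
B = 1 / 0.364466 = 2.7437

2.74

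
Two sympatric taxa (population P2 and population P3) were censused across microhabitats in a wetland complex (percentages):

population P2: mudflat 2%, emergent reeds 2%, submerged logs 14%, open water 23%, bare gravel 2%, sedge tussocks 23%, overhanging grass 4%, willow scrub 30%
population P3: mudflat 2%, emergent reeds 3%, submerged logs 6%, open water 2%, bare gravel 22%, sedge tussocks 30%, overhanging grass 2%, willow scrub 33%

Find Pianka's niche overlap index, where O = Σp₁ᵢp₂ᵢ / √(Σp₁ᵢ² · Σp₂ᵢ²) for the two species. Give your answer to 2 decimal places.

0.80

Convert percentages to proportions (divide by 100).
Σ p₁ᵢp₂ᵢ = 0.0004 + 0.0006 + 0.0084 + 0.0046 + 0.0044 + 0.0690 + 0.0008 + 0.0990 = 0.1872
Σp_1ᵢ² = 0.02² + 0.02² + 0.14² + 0.23² + 0.02² + 0.23² + 0.04² + 0.30² = 0.0004 + 0.0004 + 0.0196 + 0.0529 + 0.0004 + 0.0529 + 0.0016 + 0.0900 = 0.2182
Σp_2ᵢ² = 0.02² + 0.03² + 0.06² + 0.02² + 0.22² + 0.30² + 0.02² + 0.33² = 0.0004 + 0.0009 + 0.0036 + 0.0004 + 0.0484 + 0.0900 + 0.0004 + 0.1089 = 0.2530
O = 0.1872 / √(0.2182 × 0.2530) = 0.1872 / 0.23496 = 0.7967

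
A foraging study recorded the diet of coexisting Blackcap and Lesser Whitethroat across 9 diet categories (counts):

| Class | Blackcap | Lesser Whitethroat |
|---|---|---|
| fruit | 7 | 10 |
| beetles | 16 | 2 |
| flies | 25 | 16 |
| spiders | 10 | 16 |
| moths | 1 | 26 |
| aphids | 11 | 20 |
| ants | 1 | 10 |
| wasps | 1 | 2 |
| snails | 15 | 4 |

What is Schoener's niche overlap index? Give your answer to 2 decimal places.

Proportions for Blackcap (n=87): 7/87=0.0805, 16/87=0.1839, 25/87=0.2874, 10/87=0.1149, 1/87=0.0115, 11/87=0.1264, 1/87=0.0115, 1/87=0.0115, 15/87=0.1724
Proportions for Lesser Whitethroat (n=106): 10/106=0.0943, 2/106=0.0189, 16/106=0.1509, 16/106=0.1509, 26/106=0.2453, 20/106=0.1887, 10/106=0.0943, 2/106=0.0189, 4/106=0.0377
Σ|p₁ᵢ − p₂ᵢ| = 0.0138 + 0.1650 + 0.1365 + 0.0360 + 0.2338 + 0.0623 + 0.0828 + 0.0074 + 0.1347 = 0.8723
D = 1 − ½ × 0.8723 = 1 − 0.43615 = 0.56385

0.56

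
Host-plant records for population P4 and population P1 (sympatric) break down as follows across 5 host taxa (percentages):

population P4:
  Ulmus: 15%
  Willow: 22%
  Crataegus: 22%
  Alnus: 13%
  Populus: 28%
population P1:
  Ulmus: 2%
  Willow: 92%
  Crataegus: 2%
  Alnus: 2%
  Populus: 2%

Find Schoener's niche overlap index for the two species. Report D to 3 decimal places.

Convert percentages to proportions (divide by 100).
Σ|p₁ᵢ − p₂ᵢ| = 0.13 + 0.70 + 0.20 + 0.11 + 0.26 = 1.40
D = 1 − ½ × 1.40 = 1 − 0.700 = 0.30000

0.300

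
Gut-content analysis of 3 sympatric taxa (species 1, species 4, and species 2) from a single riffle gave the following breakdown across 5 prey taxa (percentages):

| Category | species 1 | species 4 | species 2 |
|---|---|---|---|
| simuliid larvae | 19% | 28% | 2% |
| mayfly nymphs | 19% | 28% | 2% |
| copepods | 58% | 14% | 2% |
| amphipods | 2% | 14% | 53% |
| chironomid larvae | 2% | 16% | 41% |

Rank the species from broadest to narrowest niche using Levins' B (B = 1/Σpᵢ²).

Convert percentages to proportions (divide by 100).
Σp_1ᵢ² = 0.19² + 0.19² + 0.58² + 0.02² + 0.02² = 0.0361 + 0.0361 + 0.3364 + 0.0004 + 0.0004 = 0.4094
B_1 = 1 / 0.4094 = 2.4426
Σp_4ᵢ² = 0.28² + 0.28² + 0.14² + 0.14² + 0.16² = 0.0784 + 0.0784 + 0.0196 + 0.0196 + 0.0256 = 0.2216
B_4 = 1 / 0.2216 = 4.5126
Σp_2ᵢ² = 0.02² + 0.02² + 0.02² + 0.53² + 0.41² = 0.0004 + 0.0004 + 0.0004 + 0.2809 + 0.1681 = 0.4502
B_2 = 1 / 0.4502 = 2.2212
Ranking by B (broadest → narrowest): species 4 (4.51) > species 1 (2.44) > species 2 (2.22)

species 4 > species 1 > species 2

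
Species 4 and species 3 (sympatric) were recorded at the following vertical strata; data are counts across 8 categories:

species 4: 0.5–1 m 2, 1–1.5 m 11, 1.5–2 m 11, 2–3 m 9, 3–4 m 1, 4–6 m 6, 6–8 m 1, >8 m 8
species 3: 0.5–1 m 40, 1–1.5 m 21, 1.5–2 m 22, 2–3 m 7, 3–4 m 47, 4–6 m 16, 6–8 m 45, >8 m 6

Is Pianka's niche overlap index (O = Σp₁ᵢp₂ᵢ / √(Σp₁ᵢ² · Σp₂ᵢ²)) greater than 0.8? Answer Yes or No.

No

Proportions for species 4 (n=49): 2/49=0.0408, 11/49=0.2245, 11/49=0.2245, 9/49=0.1837, 1/49=0.0204, 6/49=0.1224, 1/49=0.0204, 8/49=0.1633
Proportions for species 3 (n=204): 40/204=0.1961, 21/204=0.1029, 22/204=0.1078, 7/204=0.0343, 47/204=0.2304, 16/204=0.0784, 45/204=0.2206, 6/204=0.0294
Σ p₁ᵢp₂ᵢ = 0.008001 + 0.023101 + 0.024201 + 0.006301 + 0.004700 + 0.009596 + 0.004500 + 0.004801 = 0.085201
Σp_1ᵢ² = 0.0408² + 0.2245² + 0.2245² + 0.1837² + 0.0204² + 0.1224² + 0.0204² + 0.1633² = 0.001665 + 0.050400 + 0.050400 + 0.033746 + 0.000416 + 0.014982 + 0.000416 + 0.026667 = 0.178692
Σp_2ᵢ² = 0.1961² + 0.1029² + 0.1078² + 0.0343² + 0.2304² + 0.0784² + 0.2206² + 0.0294² = 0.038455 + 0.010588 + 0.011621 + 0.001176 + 0.053084 + 0.006147 + 0.048664 + 0.000864 = 0.170599
O = 0.085201 / √(0.178692 × 0.170599) = 0.085201 / 0.1745986 = 0.4880
O = 0.4880 < 0.8 → No.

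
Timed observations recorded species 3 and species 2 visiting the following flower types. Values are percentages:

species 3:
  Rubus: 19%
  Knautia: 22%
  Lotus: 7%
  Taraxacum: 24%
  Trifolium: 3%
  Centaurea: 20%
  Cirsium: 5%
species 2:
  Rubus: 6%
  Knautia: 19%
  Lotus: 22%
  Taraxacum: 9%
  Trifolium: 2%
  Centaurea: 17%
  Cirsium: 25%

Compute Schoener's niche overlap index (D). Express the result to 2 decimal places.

Convert percentages to proportions (divide by 100).
Σ|p₁ᵢ − p₂ᵢ| = 0.13 + 0.03 + 0.15 + 0.15 + 0.01 + 0.03 + 0.20 = 0.70
D = 1 − ½ × 0.70 = 1 − 0.350 = 0.6500

0.65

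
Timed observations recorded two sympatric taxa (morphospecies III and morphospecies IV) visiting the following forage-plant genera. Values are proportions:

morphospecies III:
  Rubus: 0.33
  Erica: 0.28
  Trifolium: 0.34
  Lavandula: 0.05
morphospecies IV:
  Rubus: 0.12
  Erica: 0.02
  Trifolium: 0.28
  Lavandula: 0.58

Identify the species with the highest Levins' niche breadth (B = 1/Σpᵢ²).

Σp_IIIᵢ² = 0.33² + 0.28² + 0.34² + 0.05² = 0.1089 + 0.0784 + 0.1156 + 0.0025 = 0.3054
B_III = 1 / 0.3054 = 3.2744
Σp_IVᵢ² = 0.12² + 0.02² + 0.28² + 0.58² = 0.0144 + 0.0004 + 0.0784 + 0.3364 = 0.4296
B_IV = 1 / 0.4296 = 2.3277
Highest B → broadest niche (most generalist): morphospecies III (B = 3.27).

morphospecies III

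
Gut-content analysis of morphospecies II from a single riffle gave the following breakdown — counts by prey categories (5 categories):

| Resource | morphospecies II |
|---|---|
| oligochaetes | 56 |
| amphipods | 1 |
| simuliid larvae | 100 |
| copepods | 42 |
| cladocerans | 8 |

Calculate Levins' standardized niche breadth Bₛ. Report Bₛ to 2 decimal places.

Proportions for morphospecies II (n=207): 56/207=0.2705, 1/207=0.0048, 100/207=0.4831, 42/207=0.2029, 8/207=0.0386
Σpᵢ² = 0.2705² + 0.0048² + 0.4831² + 0.2029² + 0.0386² = 0.073170 + 0.000023 + 0.233386 + 0.041168 + 0.001490 = 0.349237
B = 1 / 0.349237 = 2.8634
Bₛ = (B − 1)/(n − 1) = (2.8634 − 1)/(5 − 1) = 1.8634/4 = 0.4659

0.47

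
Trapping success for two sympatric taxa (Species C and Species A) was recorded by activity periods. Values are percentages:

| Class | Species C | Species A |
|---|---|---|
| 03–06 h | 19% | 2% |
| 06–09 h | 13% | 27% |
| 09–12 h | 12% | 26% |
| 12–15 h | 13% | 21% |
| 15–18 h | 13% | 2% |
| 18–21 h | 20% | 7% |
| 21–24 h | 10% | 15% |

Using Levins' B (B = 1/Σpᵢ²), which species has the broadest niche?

Species C

Convert percentages to proportions (divide by 100).
Σp_Cᵢ² = 0.19² + 0.13² + 0.12² + 0.13² + 0.13² + 0.20² + 0.10² = 0.0361 + 0.0169 + 0.0144 + 0.0169 + 0.0169 + 0.0400 + 0.0100 = 0.1512
B_C = 1 / 0.1512 = 6.6138
Σp_Aᵢ² = 0.02² + 0.27² + 0.26² + 0.21² + 0.02² + 0.07² + 0.15² = 0.0004 + 0.0729 + 0.0676 + 0.0441 + 0.0004 + 0.0049 + 0.0225 = 0.2128
B_A = 1 / 0.2128 = 4.6992
Highest B → broadest niche (most generalist): Species C (B = 6.61).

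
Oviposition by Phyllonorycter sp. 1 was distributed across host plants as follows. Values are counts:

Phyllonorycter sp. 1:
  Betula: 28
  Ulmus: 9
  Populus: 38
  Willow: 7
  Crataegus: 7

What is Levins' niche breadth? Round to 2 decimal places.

Proportions for Phyllonorycter sp. 1 (n=89): 28/89=0.3146, 9/89=0.1011, 38/89=0.4270, 7/89=0.0787, 7/89=0.0787
Σpᵢ² = 0.3146² + 0.1011² + 0.4270² + 0.0787² + 0.0787² = 0.098973 + 0.010221 + 0.182329 + 0.006194 + 0.006194 = 0.303911
B = 1 / 0.303911 = 3.2904

3.29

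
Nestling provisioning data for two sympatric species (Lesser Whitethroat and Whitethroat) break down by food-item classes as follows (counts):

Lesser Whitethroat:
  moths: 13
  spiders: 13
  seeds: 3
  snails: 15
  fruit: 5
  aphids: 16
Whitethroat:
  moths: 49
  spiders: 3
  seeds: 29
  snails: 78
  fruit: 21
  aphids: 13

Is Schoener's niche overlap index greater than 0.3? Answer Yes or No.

Yes

Proportions for Lesser Whitethroat (n=65): 13/65=0.2000, 13/65=0.2000, 3/65=0.0462, 15/65=0.2308, 5/65=0.0769, 16/65=0.2462
Proportions for Whitethroat (n=193): 49/193=0.2539, 3/193=0.0155, 29/193=0.1503, 78/193=0.4041, 21/193=0.1088, 13/193=0.0674
Σ|p₁ᵢ − p₂ᵢ| = 0.0539 + 0.1845 + 0.1041 + 0.1733 + 0.0319 + 0.1788 = 0.7265
D = 1 − ½ × 0.7265 = 1 − 0.36325 = 0.63675
D = 0.63675 > 0.3 → Yes.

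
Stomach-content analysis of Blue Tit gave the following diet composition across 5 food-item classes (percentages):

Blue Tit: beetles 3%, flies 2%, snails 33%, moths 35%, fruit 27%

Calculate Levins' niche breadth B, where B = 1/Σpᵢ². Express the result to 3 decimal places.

Convert percentages to proportions (divide by 100).
Σpᵢ² = 0.03² + 0.02² + 0.33² + 0.35² + 0.27² = 0.0009 + 0.0004 + 0.1089 + 0.1225 + 0.0729 = 0.3056
B = 1 / 0.3056 = 3.27225

3.272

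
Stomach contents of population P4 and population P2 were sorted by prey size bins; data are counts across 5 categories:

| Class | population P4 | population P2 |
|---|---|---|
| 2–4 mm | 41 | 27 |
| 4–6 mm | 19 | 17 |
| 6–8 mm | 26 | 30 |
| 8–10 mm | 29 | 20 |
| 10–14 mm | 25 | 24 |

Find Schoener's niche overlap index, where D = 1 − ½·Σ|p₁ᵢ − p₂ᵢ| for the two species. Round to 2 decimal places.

0.90

Proportions for population P4 (n=140): 41/140=0.2929, 19/140=0.1357, 26/140=0.1857, 29/140=0.2071, 25/140=0.1786
Proportions for population P2 (n=118): 27/118=0.2288, 17/118=0.1441, 30/118=0.2542, 20/118=0.1695, 24/118=0.2034
Σ|p₁ᵢ − p₂ᵢ| = 0.0641 + 0.0084 + 0.0685 + 0.0376 + 0.0248 = 0.2034
D = 1 − ½ × 0.2034 = 1 − 0.10170 = 0.89830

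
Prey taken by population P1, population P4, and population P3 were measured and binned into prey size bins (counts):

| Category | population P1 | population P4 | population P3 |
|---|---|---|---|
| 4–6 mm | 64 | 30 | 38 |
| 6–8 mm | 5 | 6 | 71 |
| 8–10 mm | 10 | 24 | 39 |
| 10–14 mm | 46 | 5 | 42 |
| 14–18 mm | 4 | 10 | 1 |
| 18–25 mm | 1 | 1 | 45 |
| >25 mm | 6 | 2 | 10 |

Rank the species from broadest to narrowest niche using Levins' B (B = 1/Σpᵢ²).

Proportions for population P1 (n=136): 64/136=0.4706, 5/136=0.0368, 10/136=0.0735, 46/136=0.3382, 4/136=0.0294, 1/136=0.0074, 6/136=0.0441
Proportions for population P4 (n=78): 30/78=0.3846, 6/78=0.0769, 24/78=0.3077, 5/78=0.0641, 10/78=0.1282, 1/78=0.0128, 2/78=0.0256
Proportions for population P3 (n=246): 38/246=0.1545, 71/246=0.2886, 39/246=0.1585, 42/246=0.1707, 1/246=0.0041, 45/246=0.1829, 10/246=0.0407
Σp_P1ᵢ² = 0.4706² + 0.0368² + 0.0735² + 0.3382² + 0.0294² + 0.0074² + 0.0441² = 0.221464 + 0.001354 + 0.005402 + 0.114379 + 0.000864 + 0.000055 + 0.001945 = 0.345463
B_P1 = 1 / 0.345463 = 2.8947
Σp_P4ᵢ² = 0.3846² + 0.0769² + 0.3077² + 0.0641² + 0.1282² + 0.0128² + 0.0256² = 0.147917 + 0.005914 + 0.094679 + 0.004109 + 0.016435 + 0.000164 + 0.000655 = 0.269873
B_P4 = 1 / 0.269873 = 3.7054
Σp_P3ᵢ² = 0.1545² + 0.2886² + 0.1585² + 0.1707² + 0.0041² + 0.1829² + 0.0407² = 0.023870 + 0.083290 + 0.025122 + 0.029138 + 0.000017 + 0.033452 + 0.001656 = 0.196545
B_P3 = 1 / 0.196545 = 5.0879
Ranking by B (broadest → narrowest): population P3 (5.09) > population P4 (3.71) > population P1 (2.89)

population P3 > population P4 > population P1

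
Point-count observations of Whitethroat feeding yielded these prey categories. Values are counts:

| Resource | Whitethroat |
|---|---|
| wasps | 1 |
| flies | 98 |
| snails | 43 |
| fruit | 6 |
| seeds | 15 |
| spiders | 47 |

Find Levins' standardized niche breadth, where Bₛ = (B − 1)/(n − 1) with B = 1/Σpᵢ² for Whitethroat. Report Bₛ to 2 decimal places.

0.43

Proportions for Whitethroat (n=210): 1/210=0.0048, 98/210=0.4667, 43/210=0.2048, 6/210=0.0286, 15/210=0.0714, 47/210=0.2238
Σpᵢ² = 0.0048² + 0.4667² + 0.2048² + 0.0286² + 0.0714² + 0.2238² = 0.000023 + 0.217809 + 0.041943 + 0.000818 + 0.005098 + 0.050086 = 0.315777
B = 1 / 0.315777 = 3.1668
Bₛ = (B − 1)/(n − 1) = (3.1668 − 1)/(6 − 1) = 2.1668/5 = 0.4334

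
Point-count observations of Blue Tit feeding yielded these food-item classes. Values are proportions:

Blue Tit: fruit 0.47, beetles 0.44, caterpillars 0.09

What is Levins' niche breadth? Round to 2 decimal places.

Σpᵢ² = 0.47² + 0.44² + 0.09² = 0.2209 + 0.1936 + 0.0081 = 0.4226
B = 1 / 0.4226 = 2.3663

2.37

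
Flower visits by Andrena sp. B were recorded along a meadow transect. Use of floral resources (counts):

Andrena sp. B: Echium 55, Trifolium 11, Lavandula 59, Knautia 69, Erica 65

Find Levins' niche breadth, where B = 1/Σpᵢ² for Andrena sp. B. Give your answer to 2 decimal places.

Proportions for Andrena sp. B (n=259): 55/259=0.2124, 11/259=0.0425, 59/259=0.2278, 69/259=0.2664, 65/259=0.2510
Σpᵢ² = 0.2124² + 0.0425² + 0.2278² + 0.2664² + 0.2510² = 0.045114 + 0.001806 + 0.051893 + 0.070969 + 0.063001 = 0.232783
B = 1 / 0.232783 = 4.2958

4.30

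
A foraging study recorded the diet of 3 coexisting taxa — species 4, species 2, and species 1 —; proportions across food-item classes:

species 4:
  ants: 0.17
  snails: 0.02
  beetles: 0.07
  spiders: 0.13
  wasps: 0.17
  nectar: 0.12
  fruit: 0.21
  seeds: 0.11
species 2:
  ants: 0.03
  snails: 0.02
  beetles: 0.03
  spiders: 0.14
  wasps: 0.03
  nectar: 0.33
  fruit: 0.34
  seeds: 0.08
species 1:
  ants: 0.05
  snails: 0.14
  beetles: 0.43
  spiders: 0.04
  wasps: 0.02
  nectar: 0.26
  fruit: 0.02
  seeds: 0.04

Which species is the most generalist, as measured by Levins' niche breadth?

species 4

Σp_4ᵢ² = 0.17² + 0.02² + 0.07² + 0.13² + 0.17² + 0.12² + 0.21² + 0.11² = 0.0289 + 0.0004 + 0.0049 + 0.0169 + 0.0289 + 0.0144 + 0.0441 + 0.0121 = 0.1506
B_4 = 1 / 0.1506 = 6.6401
Σp_2ᵢ² = 0.03² + 0.02² + 0.03² + 0.14² + 0.03² + 0.33² + 0.34² + 0.08² = 0.0009 + 0.0004 + 0.0009 + 0.0196 + 0.0009 + 0.1089 + 0.1156 + 0.0064 = 0.2536
B_2 = 1 / 0.2536 = 3.9432
Σp_1ᵢ² = 0.05² + 0.14² + 0.43² + 0.04² + 0.02² + 0.26² + 0.02² + 0.04² = 0.0025 + 0.0196 + 0.1849 + 0.0016 + 0.0004 + 0.0676 + 0.0004 + 0.0016 = 0.2786
B_1 = 1 / 0.2786 = 3.5894
Highest B → broadest niche (most generalist): species 4 (B = 6.64).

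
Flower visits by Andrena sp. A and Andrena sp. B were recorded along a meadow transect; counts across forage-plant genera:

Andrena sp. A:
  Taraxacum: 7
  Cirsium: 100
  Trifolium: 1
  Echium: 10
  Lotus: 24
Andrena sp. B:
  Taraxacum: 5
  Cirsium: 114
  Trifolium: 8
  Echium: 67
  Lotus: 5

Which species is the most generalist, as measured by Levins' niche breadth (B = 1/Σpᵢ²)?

Proportions for Andrena sp. A (n=142): 7/142=0.0493, 100/142=0.7042, 1/142=0.0070, 10/142=0.0704, 24/142=0.1690
Proportions for Andrena sp. B (n=199): 5/199=0.0251, 114/199=0.5729, 8/199=0.0402, 67/199=0.3367, 5/199=0.0251
Σp_Aᵢ² = 0.0493² + 0.7042² + 0.0070² + 0.0704² + 0.1690² = 0.002430 + 0.495898 + 0.000049 + 0.004956 + 0.028561 = 0.531894
B_A = 1 / 0.531894 = 1.8801
Σp_Bᵢ² = 0.0251² + 0.5729² + 0.0402² + 0.3367² + 0.0251² = 0.000630 + 0.328214 + 0.001616 + 0.113367 + 0.000630 = 0.444457
B_B = 1 / 0.444457 = 2.2499
Highest B → broadest niche (most generalist): Andrena sp. B (B = 2.25).

Andrena sp. B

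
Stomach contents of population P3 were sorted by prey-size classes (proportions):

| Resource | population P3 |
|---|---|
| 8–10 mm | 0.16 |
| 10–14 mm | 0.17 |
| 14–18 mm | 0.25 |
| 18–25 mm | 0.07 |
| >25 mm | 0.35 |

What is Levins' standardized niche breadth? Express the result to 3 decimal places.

Σpᵢ² = 0.16² + 0.17² + 0.25² + 0.07² + 0.35² = 0.0256 + 0.0289 + 0.0625 + 0.0049 + 0.1225 = 0.2444
B = 1 / 0.2444 = 4.09165
Bₛ = (B − 1)/(n − 1) = (4.09165 − 1)/(5 − 1) = 3.09165/4 = 0.77291

0.773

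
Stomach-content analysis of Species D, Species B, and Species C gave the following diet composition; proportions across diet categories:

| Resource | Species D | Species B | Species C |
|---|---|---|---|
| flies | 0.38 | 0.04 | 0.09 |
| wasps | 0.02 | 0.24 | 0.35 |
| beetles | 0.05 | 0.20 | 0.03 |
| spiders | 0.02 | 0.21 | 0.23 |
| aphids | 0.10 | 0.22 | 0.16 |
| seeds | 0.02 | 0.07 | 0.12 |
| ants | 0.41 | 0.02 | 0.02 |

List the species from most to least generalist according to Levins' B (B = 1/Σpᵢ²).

Σp_Dᵢ² = 0.38² + 0.02² + 0.05² + 0.02² + 0.10² + 0.02² + 0.41² = 0.1444 + 0.0004 + 0.0025 + 0.0004 + 0.0100 + 0.0004 + 0.1681 = 0.3262
B_D = 1 / 0.3262 = 3.0656
Σp_Bᵢ² = 0.04² + 0.24² + 0.20² + 0.21² + 0.22² + 0.07² + 0.02² = 0.0016 + 0.0576 + 0.0400 + 0.0441 + 0.0484 + 0.0049 + 0.0004 = 0.1970
B_B = 1 / 0.1970 = 5.0761
Σp_Cᵢ² = 0.09² + 0.35² + 0.03² + 0.23² + 0.16² + 0.12² + 0.02² = 0.0081 + 0.1225 + 0.0009 + 0.0529 + 0.0256 + 0.0144 + 0.0004 = 0.2248
B_C = 1 / 0.2248 = 4.4484
Ranking by B (broadest → narrowest): Species B (5.08) > Species C (4.45) > Species D (3.07)

Species B > Species C > Species D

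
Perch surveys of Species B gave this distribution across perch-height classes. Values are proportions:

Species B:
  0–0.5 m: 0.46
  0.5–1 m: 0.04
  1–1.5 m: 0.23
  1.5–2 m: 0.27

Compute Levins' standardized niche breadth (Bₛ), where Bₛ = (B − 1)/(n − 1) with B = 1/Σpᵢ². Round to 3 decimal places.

0.650

Σpᵢ² = 0.46² + 0.04² + 0.23² + 0.27² = 0.2116 + 0.0016 + 0.0529 + 0.0729 = 0.3390
B = 1 / 0.3390 = 2.94985
Bₛ = (B − 1)/(n − 1) = (2.94985 − 1)/(4 − 1) = 1.94985/3 = 0.64995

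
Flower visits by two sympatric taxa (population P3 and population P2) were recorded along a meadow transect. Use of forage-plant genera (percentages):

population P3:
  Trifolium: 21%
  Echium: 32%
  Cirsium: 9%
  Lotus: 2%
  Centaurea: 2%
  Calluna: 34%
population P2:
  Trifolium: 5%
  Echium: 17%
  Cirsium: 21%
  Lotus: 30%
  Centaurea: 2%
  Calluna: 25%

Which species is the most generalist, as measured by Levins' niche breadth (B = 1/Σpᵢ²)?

population P2

Convert percentages to proportions (divide by 100).
Σp_P3ᵢ² = 0.21² + 0.32² + 0.09² + 0.02² + 0.02² + 0.34² = 0.0441 + 0.1024 + 0.0081 + 0.0004 + 0.0004 + 0.1156 = 0.2710
B_P3 = 1 / 0.2710 = 3.6900
Σp_P2ᵢ² = 0.05² + 0.17² + 0.21² + 0.30² + 0.02² + 0.25² = 0.0025 + 0.0289 + 0.0441 + 0.0900 + 0.0004 + 0.0625 = 0.2284
B_P2 = 1 / 0.2284 = 4.3783
Highest B → broadest niche (most generalist): population P2 (B = 4.38).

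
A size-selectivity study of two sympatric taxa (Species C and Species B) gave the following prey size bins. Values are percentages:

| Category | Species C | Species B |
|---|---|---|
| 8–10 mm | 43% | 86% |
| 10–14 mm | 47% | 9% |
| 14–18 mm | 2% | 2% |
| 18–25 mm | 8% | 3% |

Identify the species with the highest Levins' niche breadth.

Species C

Convert percentages to proportions (divide by 100).
Σp_Cᵢ² = 0.43² + 0.47² + 0.02² + 0.08² = 0.1849 + 0.2209 + 0.0004 + 0.0064 = 0.4126
B_C = 1 / 0.4126 = 2.4237
Σp_Bᵢ² = 0.86² + 0.09² + 0.02² + 0.03² = 0.7396 + 0.0081 + 0.0004 + 0.0009 = 0.7490
B_B = 1 / 0.7490 = 1.3351
Highest B → broadest niche (most generalist): Species C (B = 2.42).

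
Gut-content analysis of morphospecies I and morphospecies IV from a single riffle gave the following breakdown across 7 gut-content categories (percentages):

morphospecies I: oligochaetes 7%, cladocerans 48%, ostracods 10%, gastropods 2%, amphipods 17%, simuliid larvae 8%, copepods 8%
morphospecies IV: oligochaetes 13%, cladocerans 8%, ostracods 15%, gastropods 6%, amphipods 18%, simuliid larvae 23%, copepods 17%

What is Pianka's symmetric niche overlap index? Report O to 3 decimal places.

0.582

Convert percentages to proportions (divide by 100).
Σ p₁ᵢp₂ᵢ = 0.0091 + 0.0384 + 0.0150 + 0.0012 + 0.0306 + 0.0184 + 0.0136 = 0.1263
Σp_1ᵢ² = 0.07² + 0.48² + 0.10² + 0.02² + 0.17² + 0.08² + 0.08² = 0.0049 + 0.2304 + 0.0100 + 0.0004 + 0.0289 + 0.0064 + 0.0064 = 0.2874
Σp_2ᵢ² = 0.13² + 0.08² + 0.15² + 0.06² + 0.18² + 0.23² + 0.17² = 0.0169 + 0.0064 + 0.0225 + 0.0036 + 0.0324 + 0.0529 + 0.0289 = 0.1636
O = 0.1263 / √(0.2874 × 0.1636) = 0.1263 / 0.216838 = 0.58246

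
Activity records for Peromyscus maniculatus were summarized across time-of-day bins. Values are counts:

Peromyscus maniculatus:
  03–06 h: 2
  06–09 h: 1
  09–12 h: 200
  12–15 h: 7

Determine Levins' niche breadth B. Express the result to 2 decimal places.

Proportions for Peromyscus maniculatus (n=210): 2/210=0.0095, 1/210=0.0048, 200/210=0.9524, 7/210=0.0333
Σpᵢ² = 0.0095² + 0.0048² + 0.9524² + 0.0333² = 0.000090 + 0.000023 + 0.907066 + 0.001109 = 0.908288
B = 1 / 0.908288 = 1.1010

1.10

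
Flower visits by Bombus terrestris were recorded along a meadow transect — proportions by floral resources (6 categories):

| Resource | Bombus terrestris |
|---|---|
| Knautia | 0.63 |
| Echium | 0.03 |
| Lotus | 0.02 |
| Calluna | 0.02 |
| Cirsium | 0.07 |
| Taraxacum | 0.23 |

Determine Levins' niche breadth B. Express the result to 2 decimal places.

Σpᵢ² = 0.63² + 0.03² + 0.02² + 0.02² + 0.07² + 0.23² = 0.3969 + 0.0009 + 0.0004 + 0.0004 + 0.0049 + 0.0529 = 0.4564
B = 1 / 0.4564 = 2.1911

2.19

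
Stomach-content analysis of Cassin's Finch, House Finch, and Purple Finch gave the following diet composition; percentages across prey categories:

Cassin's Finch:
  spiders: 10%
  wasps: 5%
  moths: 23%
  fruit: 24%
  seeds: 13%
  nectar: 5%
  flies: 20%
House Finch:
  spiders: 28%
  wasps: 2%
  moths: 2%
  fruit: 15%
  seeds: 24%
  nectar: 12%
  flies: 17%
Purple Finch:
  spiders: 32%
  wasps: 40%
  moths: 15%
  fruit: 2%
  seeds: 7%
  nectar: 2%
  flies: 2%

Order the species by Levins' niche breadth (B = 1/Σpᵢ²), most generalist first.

Convert percentages to proportions (divide by 100).
Σp_Cassᵢ² = 0.10² + 0.05² + 0.23² + 0.24² + 0.13² + 0.05² + 0.20² = 0.0100 + 0.0025 + 0.0529 + 0.0576 + 0.0169 + 0.0025 + 0.0400 = 0.1824
B_Cass = 1 / 0.1824 = 5.4825
Σp_Housᵢ² = 0.28² + 0.02² + 0.02² + 0.15² + 0.24² + 0.12² + 0.17² = 0.0784 + 0.0004 + 0.0004 + 0.0225 + 0.0576 + 0.0144 + 0.0289 = 0.2026
B_Hous = 1 / 0.2026 = 4.9358
Σp_Purpᵢ² = 0.32² + 0.40² + 0.15² + 0.02² + 0.07² + 0.02² + 0.02² = 0.1024 + 0.1600 + 0.0225 + 0.0004 + 0.0049 + 0.0004 + 0.0004 = 0.2910
B_Purp = 1 / 0.2910 = 3.4364
Ranking by B (broadest → narrowest): Cassin's Finch (5.48) > House Finch (4.94) > Purple Finch (3.44)

Cassin's Finch > House Finch > Purple Finch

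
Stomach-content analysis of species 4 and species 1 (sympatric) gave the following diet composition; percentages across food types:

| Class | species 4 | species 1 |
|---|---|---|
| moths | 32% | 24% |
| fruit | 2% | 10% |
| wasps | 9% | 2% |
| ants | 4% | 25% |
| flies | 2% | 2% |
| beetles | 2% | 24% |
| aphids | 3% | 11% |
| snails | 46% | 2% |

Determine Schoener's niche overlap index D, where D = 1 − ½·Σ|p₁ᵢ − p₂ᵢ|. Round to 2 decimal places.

0.41

Convert percentages to proportions (divide by 100).
Σ|p₁ᵢ − p₂ᵢ| = 0.08 + 0.08 + 0.07 + 0.21 + 0.00 + 0.22 + 0.08 + 0.44 = 1.18
D = 1 − ½ × 1.18 = 1 − 0.590 = 0.4100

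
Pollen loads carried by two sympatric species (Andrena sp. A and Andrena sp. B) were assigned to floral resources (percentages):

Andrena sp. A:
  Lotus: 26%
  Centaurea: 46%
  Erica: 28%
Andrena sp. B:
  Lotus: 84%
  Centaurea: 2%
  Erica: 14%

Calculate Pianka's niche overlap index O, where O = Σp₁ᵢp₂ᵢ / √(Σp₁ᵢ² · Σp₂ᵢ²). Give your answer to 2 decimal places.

0.52

Convert percentages to proportions (divide by 100).
Σ p₁ᵢp₂ᵢ = 0.2184 + 0.0092 + 0.0392 = 0.2668
Σp_1ᵢ² = 0.26² + 0.46² + 0.28² = 0.0676 + 0.2116 + 0.0784 = 0.3576
Σp_2ᵢ² = 0.84² + 0.02² + 0.14² = 0.7056 + 0.0004 + 0.0196 = 0.7256
O = 0.2668 / √(0.3576 × 0.7256) = 0.2668 / 0.50939 = 0.5238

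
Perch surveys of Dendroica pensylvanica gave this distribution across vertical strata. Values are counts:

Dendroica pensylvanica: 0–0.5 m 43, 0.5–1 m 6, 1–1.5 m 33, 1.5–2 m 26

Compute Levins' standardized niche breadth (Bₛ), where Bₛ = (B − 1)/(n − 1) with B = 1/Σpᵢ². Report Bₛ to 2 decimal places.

0.73

Proportions for Dendroica pensylvanica (n=108): 43/108=0.3981, 6/108=0.0556, 33/108=0.3056, 26/108=0.2407
Σpᵢ² = 0.3981² + 0.0556² + 0.3056² + 0.2407² = 0.158484 + 0.003091 + 0.093391 + 0.057936 = 0.312902
B = 1 / 0.312902 = 3.1959
Bₛ = (B − 1)/(n − 1) = (3.1959 − 1)/(4 − 1) = 2.1959/3 = 0.7320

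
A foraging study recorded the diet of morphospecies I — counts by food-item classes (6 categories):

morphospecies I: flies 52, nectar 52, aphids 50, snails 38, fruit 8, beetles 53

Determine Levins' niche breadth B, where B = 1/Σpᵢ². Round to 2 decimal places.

5.24

Proportions for morphospecies I (n=253): 52/253=0.2055, 52/253=0.2055, 50/253=0.1976, 38/253=0.1502, 8/253=0.0316, 53/253=0.2095
Σpᵢ² = 0.2055² + 0.2055² + 0.1976² + 0.1502² + 0.0316² + 0.2095² = 0.042230 + 0.042230 + 0.039046 + 0.022560 + 0.000999 + 0.043890 = 0.190955
B = 1 / 0.190955 = 5.2368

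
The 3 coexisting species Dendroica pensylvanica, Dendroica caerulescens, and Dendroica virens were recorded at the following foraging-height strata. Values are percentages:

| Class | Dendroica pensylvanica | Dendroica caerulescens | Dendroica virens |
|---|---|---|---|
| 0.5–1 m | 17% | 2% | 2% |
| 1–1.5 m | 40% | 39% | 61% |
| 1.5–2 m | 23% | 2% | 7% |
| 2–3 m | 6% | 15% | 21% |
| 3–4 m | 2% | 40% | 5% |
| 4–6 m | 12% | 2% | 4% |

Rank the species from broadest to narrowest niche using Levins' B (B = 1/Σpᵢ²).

Dendroica pensylvanica > Dendroica caerulescens > Dendroica virens

Convert percentages to proportions (divide by 100).
Σp_pensᵢ² = 0.17² + 0.40² + 0.23² + 0.06² + 0.02² + 0.12² = 0.0289 + 0.1600 + 0.0529 + 0.0036 + 0.0004 + 0.0144 = 0.2602
B_pens = 1 / 0.2602 = 3.8432
Σp_caerᵢ² = 0.02² + 0.39² + 0.02² + 0.15² + 0.40² + 0.02² = 0.0004 + 0.1521 + 0.0004 + 0.0225 + 0.1600 + 0.0004 = 0.3358
B_caer = 1 / 0.3358 = 2.9780
Σp_vireᵢ² = 0.02² + 0.61² + 0.07² + 0.21² + 0.05² + 0.04² = 0.0004 + 0.3721 + 0.0049 + 0.0441 + 0.0025 + 0.0016 = 0.4256
B_vire = 1 / 0.4256 = 2.3496
Ranking by B (broadest → narrowest): Dendroica pensylvanica (3.84) > Dendroica caerulescens (2.98) > Dendroica virens (2.35)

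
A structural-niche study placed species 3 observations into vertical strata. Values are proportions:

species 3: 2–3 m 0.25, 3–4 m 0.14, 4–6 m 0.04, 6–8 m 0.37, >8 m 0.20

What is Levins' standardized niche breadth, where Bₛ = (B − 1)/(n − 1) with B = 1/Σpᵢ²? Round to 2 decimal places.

0.71

Σpᵢ² = 0.25² + 0.14² + 0.04² + 0.37² + 0.20² = 0.0625 + 0.0196 + 0.0016 + 0.1369 + 0.0400 = 0.2606
B = 1 / 0.2606 = 3.8373
Bₛ = (B − 1)/(n − 1) = (3.8373 − 1)/(5 − 1) = 2.8373/4 = 0.7093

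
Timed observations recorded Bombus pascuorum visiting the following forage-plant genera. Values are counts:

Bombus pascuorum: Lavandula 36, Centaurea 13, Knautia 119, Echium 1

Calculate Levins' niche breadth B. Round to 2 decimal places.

Proportions for Bombus pascuorum (n=169): 36/169=0.2130, 13/169=0.0769, 119/169=0.7041, 1/169=0.0059
Σpᵢ² = 0.2130² + 0.0769² + 0.7041² + 0.0059² = 0.045369 + 0.005914 + 0.495757 + 0.000035 = 0.547075
B = 1 / 0.547075 = 1.8279

1.83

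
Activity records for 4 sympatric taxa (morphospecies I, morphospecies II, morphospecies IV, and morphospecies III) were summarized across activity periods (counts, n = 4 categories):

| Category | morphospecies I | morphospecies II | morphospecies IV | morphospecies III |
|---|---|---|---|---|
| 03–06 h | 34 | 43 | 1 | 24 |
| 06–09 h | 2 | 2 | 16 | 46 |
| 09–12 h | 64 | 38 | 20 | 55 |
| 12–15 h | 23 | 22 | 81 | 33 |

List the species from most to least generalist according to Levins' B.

Proportions for morphospecies I (n=123): 34/123=0.2764, 2/123=0.0163, 64/123=0.5203, 23/123=0.1870
Proportions for morphospecies II (n=105): 43/105=0.4095, 2/105=0.0190, 38/105=0.3619, 22/105=0.2095
Proportions for morphospecies IV (n=118): 1/118=0.0085, 16/118=0.1356, 20/118=0.1695, 81/118=0.6864
Proportions for morphospecies III (n=158): 24/158=0.1519, 46/158=0.2911, 55/158=0.3481, 33/158=0.2089
Σp_Iᵢ² = 0.2764² + 0.0163² + 0.5203² + 0.1870² = 0.076397 + 0.000266 + 0.270712 + 0.034969 = 0.382344
B_I = 1 / 0.382344 = 2.6154
Σp_IIᵢ² = 0.4095² + 0.0190² + 0.3619² + 0.2095² = 0.167690 + 0.000361 + 0.130972 + 0.043890 = 0.342913
B_II = 1 / 0.342913 = 2.9162
Σp_IVᵢ² = 0.0085² + 0.1356² + 0.1695² + 0.6864² = 0.000072 + 0.018387 + 0.028730 + 0.471145 = 0.518334
B_IV = 1 / 0.518334 = 1.9293
Σp_IIIᵢ² = 0.1519² + 0.2911² + 0.3481² + 0.2089² = 0.023074 + 0.084739 + 0.121174 + 0.043639 = 0.272626
B_III = 1 / 0.272626 = 3.6680
Ranking by B (broadest → narrowest): morphospecies III (3.67) > morphospecies II (2.92) > morphospecies I (2.62) > morphospecies IV (1.93)

morphospecies III > morphospecies II > morphospecies I > morphospecies IV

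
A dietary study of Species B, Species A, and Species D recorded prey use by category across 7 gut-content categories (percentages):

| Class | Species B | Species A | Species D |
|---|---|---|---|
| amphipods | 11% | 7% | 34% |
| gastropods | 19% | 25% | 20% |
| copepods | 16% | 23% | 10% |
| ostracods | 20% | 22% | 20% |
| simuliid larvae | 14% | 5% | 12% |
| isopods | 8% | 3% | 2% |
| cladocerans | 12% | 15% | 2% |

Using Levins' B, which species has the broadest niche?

Species B

Convert percentages to proportions (divide by 100).
Σp_Bᵢ² = 0.11² + 0.19² + 0.16² + 0.20² + 0.14² + 0.08² + 0.12² = 0.0121 + 0.0361 + 0.0256 + 0.0400 + 0.0196 + 0.0064 + 0.0144 = 0.1542
B_B = 1 / 0.1542 = 6.4851
Σp_Aᵢ² = 0.07² + 0.25² + 0.23² + 0.22² + 0.05² + 0.03² + 0.15² = 0.0049 + 0.0625 + 0.0529 + 0.0484 + 0.0025 + 0.0009 + 0.0225 = 0.1946
B_A = 1 / 0.1946 = 5.1387
Σp_Dᵢ² = 0.34² + 0.20² + 0.10² + 0.20² + 0.12² + 0.02² + 0.02² = 0.1156 + 0.0400 + 0.0100 + 0.0400 + 0.0144 + 0.0004 + 0.0004 = 0.2208
B_D = 1 / 0.2208 = 4.5290
Highest B → broadest niche (most generalist): Species B (B = 6.49).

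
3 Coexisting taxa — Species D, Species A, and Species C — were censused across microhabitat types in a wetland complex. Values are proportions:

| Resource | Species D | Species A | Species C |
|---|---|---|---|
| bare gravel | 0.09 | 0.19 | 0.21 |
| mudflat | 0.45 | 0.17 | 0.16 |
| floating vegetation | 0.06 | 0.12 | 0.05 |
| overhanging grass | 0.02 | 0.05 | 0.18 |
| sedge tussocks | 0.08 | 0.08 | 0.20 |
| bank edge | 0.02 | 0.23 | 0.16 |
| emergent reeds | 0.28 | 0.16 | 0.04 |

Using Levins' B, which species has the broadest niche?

Species A

Σp_Dᵢ² = 0.09² + 0.45² + 0.06² + 0.02² + 0.08² + 0.02² + 0.28² = 0.0081 + 0.2025 + 0.0036 + 0.0004 + 0.0064 + 0.0004 + 0.0784 = 0.2998
B_D = 1 / 0.2998 = 3.3356
Σp_Aᵢ² = 0.19² + 0.17² + 0.12² + 0.05² + 0.08² + 0.23² + 0.16² = 0.0361 + 0.0289 + 0.0144 + 0.0025 + 0.0064 + 0.0529 + 0.0256 = 0.1668
B_A = 1 / 0.1668 = 5.9952
Σp_Cᵢ² = 0.21² + 0.16² + 0.05² + 0.18² + 0.20² + 0.16² + 0.04² = 0.0441 + 0.0256 + 0.0025 + 0.0324 + 0.0400 + 0.0256 + 0.0016 = 0.1718
B_C = 1 / 0.1718 = 5.8207
Highest B → broadest niche (most generalist): Species A (B = 6.00).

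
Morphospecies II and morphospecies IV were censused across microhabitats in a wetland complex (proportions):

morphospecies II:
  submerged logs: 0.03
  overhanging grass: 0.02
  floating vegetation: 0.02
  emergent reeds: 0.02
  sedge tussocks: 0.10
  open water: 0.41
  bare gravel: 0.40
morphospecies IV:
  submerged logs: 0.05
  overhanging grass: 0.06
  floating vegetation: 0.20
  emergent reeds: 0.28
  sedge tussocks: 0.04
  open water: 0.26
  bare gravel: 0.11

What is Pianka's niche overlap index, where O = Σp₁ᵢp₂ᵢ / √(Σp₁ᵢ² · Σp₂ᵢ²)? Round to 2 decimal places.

Σ p₁ᵢp₂ᵢ = 0.0015 + 0.0012 + 0.0040 + 0.0056 + 0.0040 + 0.1066 + 0.0440 = 0.1669
Σp_1ᵢ² = 0.03² + 0.02² + 0.02² + 0.02² + 0.10² + 0.41² + 0.40² = 0.0009 + 0.0004 + 0.0004 + 0.0004 + 0.0100 + 0.1681 + 0.1600 = 0.3402
Σp_2ᵢ² = 0.05² + 0.06² + 0.20² + 0.28² + 0.04² + 0.26² + 0.11² = 0.0025 + 0.0036 + 0.0400 + 0.0784 + 0.0016 + 0.0676 + 0.0121 = 0.2058
O = 0.1669 / √(0.3402 × 0.2058) = 0.1669 / 0.26460 = 0.6308

0.63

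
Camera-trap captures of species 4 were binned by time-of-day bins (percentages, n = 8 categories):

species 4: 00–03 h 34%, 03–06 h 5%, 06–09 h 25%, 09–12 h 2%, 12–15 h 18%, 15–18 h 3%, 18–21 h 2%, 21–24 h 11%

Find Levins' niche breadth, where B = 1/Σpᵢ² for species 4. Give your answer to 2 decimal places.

Convert percentages to proportions (divide by 100).
Σpᵢ² = 0.34² + 0.05² + 0.25² + 0.02² + 0.18² + 0.03² + 0.02² + 0.11² = 0.1156 + 0.0025 + 0.0625 + 0.0004 + 0.0324 + 0.0009 + 0.0004 + 0.0121 = 0.2268
B = 1 / 0.2268 = 4.4092

4.41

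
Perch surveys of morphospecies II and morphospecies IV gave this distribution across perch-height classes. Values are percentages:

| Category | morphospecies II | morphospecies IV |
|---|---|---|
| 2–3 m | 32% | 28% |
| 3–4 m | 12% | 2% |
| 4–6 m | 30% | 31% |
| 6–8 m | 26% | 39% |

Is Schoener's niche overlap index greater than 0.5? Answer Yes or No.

Yes

Convert percentages to proportions (divide by 100).
Σ|p₁ᵢ − p₂ᵢ| = 0.04 + 0.10 + 0.01 + 0.13 = 0.28
D = 1 − ½ × 0.28 = 1 − 0.140 = 0.8600
D = 0.8600 > 0.5 → Yes.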